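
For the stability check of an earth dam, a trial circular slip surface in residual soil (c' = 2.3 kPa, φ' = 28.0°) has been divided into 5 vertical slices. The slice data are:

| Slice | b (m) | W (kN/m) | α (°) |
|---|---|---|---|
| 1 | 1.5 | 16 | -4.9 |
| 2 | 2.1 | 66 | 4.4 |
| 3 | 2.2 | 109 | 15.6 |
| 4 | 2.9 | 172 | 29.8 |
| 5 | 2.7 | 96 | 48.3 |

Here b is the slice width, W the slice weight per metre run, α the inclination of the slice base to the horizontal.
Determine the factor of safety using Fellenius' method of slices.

Ordinary method of slices: FS = Σ[c'·Δl_i + (W_i cosα_i)·tanφ'] / Σ W_i sinα_i, with Δl_i = b_i / cosα_i.
Slice 1: Δl = 1.5/cos(-4.9°) = 1.506 m; N'_1 = 16·cos(-4.9°) = 15.9; c'Δl = 3.46; W sinα = -1.4
Slice 2: Δl = 2.1/cos4.4° = 2.106 m; N'_2 = 66·cos4.4° = 65.8; c'Δl = 4.84; W sinα = 5.1
Slice 3: Δl = 2.2/cos15.6° = 2.284 m; N'_3 = 109·cos15.6° = 105.0; c'Δl = 5.25; W sinα = 29.3
Slice 4: Δl = 2.9/cos29.8° = 3.342 m; N'_4 = 172·cos29.8° = 149.3; c'Δl = 7.69; W sinα = 85.5
Slice 5: Δl = 2.7/cos48.3° = 4.059 m; N'_5 = 96·cos48.3° = 63.9; c'Δl = 9.34; W sinα = 71.7
Σc'Δl = 30.6 kN/m; ΣN' = 399.8 kN/m; ΣW sinα = 190.2 kN/m
Resisting = 30.6 + 399.8·tan28.0° = 30.6 + 212.6 = 243.2 kN/m
FS = 243.2 / 190.2 = 1.279

FS = 1.28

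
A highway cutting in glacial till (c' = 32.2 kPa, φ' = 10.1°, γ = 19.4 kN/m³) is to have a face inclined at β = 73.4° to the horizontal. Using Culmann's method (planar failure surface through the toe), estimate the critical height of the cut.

Culmann's analysis gives the critical failure plane at α_cr = (β + φ')/2 = (73.4 + 10.1)/2 = 41.8°, and the critical height
H_c = (4c'/γ) · sinβ cosφ' / [1 − cos(β − φ')]
    = (4·32.2/19.4) · sin73.4°·cos10.1° / [1 − cos(63.3°)]
    = 6.639 · 0.9583·0.9845 / [1 − 0.4493]
    = 6.639 · 0.9435 / 0.5507
    = 11.37 m

H_c = 11.37 m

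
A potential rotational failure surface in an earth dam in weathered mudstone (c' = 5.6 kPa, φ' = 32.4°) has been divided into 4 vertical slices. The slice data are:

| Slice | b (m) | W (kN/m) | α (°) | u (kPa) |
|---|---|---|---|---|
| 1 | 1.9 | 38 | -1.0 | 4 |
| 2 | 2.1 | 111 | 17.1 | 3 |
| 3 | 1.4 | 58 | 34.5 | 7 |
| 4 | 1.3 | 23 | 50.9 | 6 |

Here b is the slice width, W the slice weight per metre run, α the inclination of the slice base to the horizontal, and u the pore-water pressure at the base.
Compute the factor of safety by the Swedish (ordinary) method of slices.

Ordinary method of slices: FS = Σ[c'·Δl_i + (W_i cosα_i − u_i·Δl_i)·tanφ'] / Σ W_i sinα_i, with Δl_i = b_i / cosα_i.
Slice 1: Δl = 1.9/cos(-1.0°) = 1.900 m; N'_1 = 38·cos(-1.0°) − 4·1.900 = 30.4; c'Δl = 10.64; W sinα = -0.7
Slice 2: Δl = 2.1/cos17.1° = 2.197 m; N'_2 = 111·cos17.1° − 3·2.197 = 99.5; c'Δl = 12.30; W sinα = 32.6
Slice 3: Δl = 1.4/cos34.5° = 1.699 m; N'_3 = 58·cos34.5° − 7·1.699 = 35.9; c'Δl = 9.51; W sinα = 32.9
Slice 4: Δl = 1.3/cos50.9° = 2.061 m; N'_4 = 23·cos50.9° − 6·2.061 = 2.1; c'Δl = 11.54; W sinα = 17.8
Σc'Δl = 44.0 kN/m; ΣN' = 167.9 kN/m; ΣW sinα = 82.7 kN/m
Resisting = 44.0 + 167.9·tan32.4° = 44.0 + 106.6 = 150.6 kN/m
FS = 150.6 / 82.7 = 1.821

FS = 1.82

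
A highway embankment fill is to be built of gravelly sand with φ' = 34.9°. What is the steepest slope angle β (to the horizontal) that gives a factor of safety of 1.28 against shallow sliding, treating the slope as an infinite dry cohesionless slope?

For an infinite dry cohesionless slope FS = tanφ'/tanβ, so tanβ = tanφ' / FS.
tanβ = tan34.9° / 1.28 = 0.6976 / 1.28 = 0.5450
β = arctan(0.5450) = 28.59°

β = 28.6°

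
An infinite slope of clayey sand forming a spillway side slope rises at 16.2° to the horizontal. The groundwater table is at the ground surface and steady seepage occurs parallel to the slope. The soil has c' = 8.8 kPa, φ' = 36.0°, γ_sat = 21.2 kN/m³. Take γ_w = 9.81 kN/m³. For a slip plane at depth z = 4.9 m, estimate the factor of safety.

FS = 1.66

With seepage parallel to the slope and the water table at the surface, the effective normal stress on the slip plane uses the buoyant unit weight γ' = γ_sat − γ_w while the driving shear stress uses γ_sat:
FS = [c' + γ' z cos²β tanφ'] / [γ_sat z sinβ cosβ]
γ' = 21.2 − 9.81 = 11.39 kN/m³
Numerator = 8.8 + 11.39·4.9·cos²16.2°·tan36.0° = 8.8 + 11.39·4.9·0.9222·0.7265 = 46.193 kPa
Denominator = 21.2·4.9·sin16.2°·cos16.2° = 21.2·4.9·0.2790·0.9603 = 27.831 kPa
FS = 46.193 / 27.831 = 1.660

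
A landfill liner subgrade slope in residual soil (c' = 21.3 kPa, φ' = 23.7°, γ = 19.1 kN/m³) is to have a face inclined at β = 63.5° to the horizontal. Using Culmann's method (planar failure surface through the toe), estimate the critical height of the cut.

Culmann's analysis gives the critical failure plane at α_cr = (β + φ')/2 = (63.5 + 23.7)/2 = 43.6°, and the critical height
H_c = (4c'/γ) · sinβ cosφ' / [1 − cos(β − φ')]
    = (4·21.3/19.1) · sin63.5°·cos23.7° / [1 − cos(39.8°)]
    = 4.461 · 0.8949·0.9157 / [1 − 0.7683]
    = 4.461 · 0.8195 / 0.2317
    = 15.78 m

H_c = 15.78 m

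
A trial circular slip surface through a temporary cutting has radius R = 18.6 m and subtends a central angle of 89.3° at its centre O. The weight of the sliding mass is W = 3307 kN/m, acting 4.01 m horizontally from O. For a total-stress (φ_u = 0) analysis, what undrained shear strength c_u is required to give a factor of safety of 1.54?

c_u = 37.9 kPa

FS = c_u·L_a·R / (W·d), so c_u = FS·W·d / (L_a·R).
Arc length L_a = R·θ = 18.6·(89.3°·π/180) = 18.6·1.5586 = 28.99 m
c_u = 1.54·3307·4.01 / (28.99·18.6) = 20422.0 / 539.21 = 37.87 kPa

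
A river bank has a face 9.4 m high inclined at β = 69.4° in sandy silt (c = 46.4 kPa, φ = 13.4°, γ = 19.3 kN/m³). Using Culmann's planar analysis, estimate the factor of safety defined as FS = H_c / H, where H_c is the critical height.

H_c = (4c/γ) · sinβ cosφ / [1 − cos(β − φ)]
    = (4·46.4/19.3) · sin69.4°·cos13.4° / [1 − cos56.0°]
    = 9.617 · 0.9106 / 0.4408 = 19.86 m
FS = H_c / H = 19.86 / 9.4 = 2.113

FS = 2.11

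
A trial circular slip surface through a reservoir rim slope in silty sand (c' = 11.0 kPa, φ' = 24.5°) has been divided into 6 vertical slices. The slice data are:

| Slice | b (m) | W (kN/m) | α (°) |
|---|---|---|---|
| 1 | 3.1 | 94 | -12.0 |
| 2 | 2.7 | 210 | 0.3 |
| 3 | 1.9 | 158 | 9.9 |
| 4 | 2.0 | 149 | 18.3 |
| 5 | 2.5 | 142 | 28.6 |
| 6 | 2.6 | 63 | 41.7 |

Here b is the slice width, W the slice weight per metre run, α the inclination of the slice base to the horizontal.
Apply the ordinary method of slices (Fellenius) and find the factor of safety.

Ordinary method of slices: FS = Σ[c'·Δl_i + (W_i cosα_i)·tanφ'] / Σ W_i sinα_i, with Δl_i = b_i / cosα_i.
Slice 1: Δl = 3.1/cos(-12.0°) = 3.169 m; N'_1 = 94·cos(-12.0°) = 91.9; c'Δl = 34.86; W sinα = -19.5
Slice 2: Δl = 2.7/cos0.3° = 2.700 m; N'_2 = 210·cos0.3° = 210.0; c'Δl = 29.70; W sinα = 1.1
Slice 3: Δl = 1.9/cos9.9° = 1.929 m; N'_3 = 158·cos9.9° = 155.6; c'Δl = 21.22; W sinα = 27.2
Slice 4: Δl = 2.0/cos18.3° = 2.107 m; N'_4 = 149·cos18.3° = 141.5; c'Δl = 23.17; W sinα = 46.8
Slice 5: Δl = 2.5/cos28.6° = 2.847 m; N'_5 = 142·cos28.6° = 124.7; c'Δl = 31.32; W sinα = 68.0
Slice 6: Δl = 2.6/cos41.7° = 3.482 m; N'_6 = 63·cos41.7° = 47.0; c'Δl = 38.31; W sinα = 41.9
Σc'Δl = 178.6 kN/m; ΣN' = 770.8 kN/m; ΣW sinα = 165.4 kN/m
Resisting = 178.6 + 770.8·tan24.5° = 178.6 + 351.3 = 529.8 kN/m
FS = 529.8 / 165.4 = 3.204

FS = 3.20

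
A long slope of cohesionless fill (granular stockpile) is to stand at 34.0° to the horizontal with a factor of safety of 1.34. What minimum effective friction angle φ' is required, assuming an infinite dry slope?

φ' = 42.1°

FS = tanφ'/tanβ ⇒ tanφ' = FS · tanβ = 1.34 · tan34.0° = 0.9038
φ' = arctan(0.9038) = 42.11°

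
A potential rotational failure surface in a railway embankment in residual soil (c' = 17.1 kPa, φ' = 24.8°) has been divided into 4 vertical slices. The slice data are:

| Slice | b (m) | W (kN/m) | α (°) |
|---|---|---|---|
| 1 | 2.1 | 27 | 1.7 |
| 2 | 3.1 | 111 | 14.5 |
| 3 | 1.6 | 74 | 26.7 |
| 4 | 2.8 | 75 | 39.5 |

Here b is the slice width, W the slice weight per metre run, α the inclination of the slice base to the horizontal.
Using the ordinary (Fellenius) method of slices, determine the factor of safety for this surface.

Ordinary method of slices: FS = Σ[c'·Δl_i + (W_i cosα_i)·tanφ'] / Σ W_i sinα_i, with Δl_i = b_i / cosα_i.
Slice 1: Δl = 2.1/cos1.7° = 2.101 m; N'_1 = 27·cos1.7° = 27.0; c'Δl = 35.93; W sinα = 0.8
Slice 2: Δl = 3.1/cos14.5° = 3.202 m; N'_2 = 111·cos14.5° = 107.5; c'Δl = 54.75; W sinα = 27.8
Slice 3: Δl = 1.6/cos26.7° = 1.791 m; N'_3 = 74·cos26.7° = 66.1; c'Δl = 30.63; W sinα = 33.2
Slice 4: Δl = 2.8/cos39.5° = 3.629 m; N'_4 = 75·cos39.5° = 57.9; c'Δl = 62.05; W sinα = 47.7
Σc'Δl = 183.4 kN/m; ΣN' = 258.4 kN/m; ΣW sinα = 109.5 kN/m
Resisting = 183.4 + 258.4·tan24.8° = 183.4 + 119.4 = 302.8 kN/m
FS = 302.8 / 109.5 = 2.764

FS = 2.76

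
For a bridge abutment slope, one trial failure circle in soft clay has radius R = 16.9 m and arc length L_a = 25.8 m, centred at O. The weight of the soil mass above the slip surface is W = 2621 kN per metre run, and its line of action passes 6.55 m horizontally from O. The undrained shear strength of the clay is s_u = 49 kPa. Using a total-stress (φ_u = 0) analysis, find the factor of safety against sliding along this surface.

FS = 1.24

Taking moments about the centre O, the resisting moment is provided by the undrained shear strength acting along the arc:
M_R = s_u·L_a·R = 49·25.80·16.9 = 21365.0 kN·m/m
M_D = W·d = 2621·6.55 = 17167.5 kN·m/m
FS = M_R / M_D = 21365.0 / 17167.5 = 1.244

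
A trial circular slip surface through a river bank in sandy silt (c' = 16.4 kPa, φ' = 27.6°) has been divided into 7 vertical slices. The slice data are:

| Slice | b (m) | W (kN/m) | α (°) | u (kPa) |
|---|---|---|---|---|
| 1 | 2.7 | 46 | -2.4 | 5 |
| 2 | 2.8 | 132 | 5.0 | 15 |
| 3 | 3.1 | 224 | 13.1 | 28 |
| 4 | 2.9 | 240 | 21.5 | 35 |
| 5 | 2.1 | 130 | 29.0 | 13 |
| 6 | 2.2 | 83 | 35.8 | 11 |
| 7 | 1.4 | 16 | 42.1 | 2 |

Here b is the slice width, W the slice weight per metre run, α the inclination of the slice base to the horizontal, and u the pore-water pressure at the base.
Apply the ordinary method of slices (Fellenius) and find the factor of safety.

Ordinary method of slices: FS = Σ[c'·Δl_i + (W_i cosα_i − u_i·Δl_i)·tanφ'] / Σ W_i sinα_i, with Δl_i = b_i / cosα_i.
Slice 1: Δl = 2.7/cos(-2.4°) = 2.702 m; N'_1 = 46·cos(-2.4°) − 5·2.702 = 32.4; c'Δl = 44.32; W sinα = -1.9
Slice 2: Δl = 2.8/cos5.0° = 2.811 m; N'_2 = 132·cos5.0° − 15·2.811 = 89.3; c'Δl = 46.10; W sinα = 11.5
Slice 3: Δl = 3.1/cos13.1° = 3.183 m; N'_3 = 224·cos13.1° − 28·3.183 = 129.1; c'Δl = 52.20; W sinα = 50.8
Slice 4: Δl = 2.9/cos21.5° = 3.117 m; N'_4 = 240·cos21.5° − 35·3.117 = 114.2; c'Δl = 51.12; W sinα = 88.0
Slice 5: Δl = 2.1/cos29.0° = 2.401 m; N'_5 = 130·cos29.0° − 13·2.401 = 82.5; c'Δl = 39.38; W sinα = 63.0
Slice 6: Δl = 2.2/cos35.8° = 2.712 m; N'_6 = 83·cos35.8° − 11·2.712 = 37.5; c'Δl = 44.48; W sinα = 48.6
Slice 7: Δl = 1.4/cos42.1° = 1.887 m; N'_7 = 16·cos42.1° − 2·1.887 = 8.1; c'Δl = 30.94; W sinα = 10.7
Σc'Δl = 308.5 kN/m; ΣN' = 493.1 kN/m; ΣW sinα = 270.6 kN/m
Resisting = 308.5 + 493.1·tan27.6° = 308.5 + 257.8 = 566.3 kN/m
FS = 566.3 / 270.6 = 2.093

FS = 2.09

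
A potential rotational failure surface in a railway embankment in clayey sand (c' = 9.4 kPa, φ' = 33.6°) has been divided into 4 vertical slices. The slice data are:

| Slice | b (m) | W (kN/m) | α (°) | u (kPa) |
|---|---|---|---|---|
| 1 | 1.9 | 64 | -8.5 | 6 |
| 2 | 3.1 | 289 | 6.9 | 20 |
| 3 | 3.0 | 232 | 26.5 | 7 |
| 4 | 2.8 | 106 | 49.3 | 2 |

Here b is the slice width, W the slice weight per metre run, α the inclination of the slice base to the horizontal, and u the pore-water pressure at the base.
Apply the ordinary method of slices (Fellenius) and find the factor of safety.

Ordinary method of slices: FS = Σ[c'·Δl_i + (W_i cosα_i − u_i·Δl_i)·tanφ'] / Σ W_i sinα_i, with Δl_i = b_i / cosα_i.
Slice 1: Δl = 1.9/cos(-8.5°) = 1.921 m; N'_1 = 64·cos(-8.5°) − 6·1.921 = 51.8; c'Δl = 18.06; W sinα = -9.5
Slice 2: Δl = 3.1/cos6.9° = 3.123 m; N'_2 = 289·cos6.9° − 20·3.123 = 224.5; c'Δl = 29.35; W sinα = 34.7
Slice 3: Δl = 3.0/cos26.5° = 3.352 m; N'_3 = 232·cos26.5° − 7·3.352 = 184.2; c'Δl = 31.51; W sinα = 103.5
Slice 4: Δl = 2.8/cos49.3° = 4.294 m; N'_4 = 106·cos49.3° − 2·4.294 = 60.5; c'Δl = 40.36; W sinα = 80.4
Σc'Δl = 119.3 kN/m; ΣN' = 520.9 kN/m; ΣW sinα = 209.1 kN/m
Resisting = 119.3 + 520.9·tan33.6° = 119.3 + 346.1 = 465.4 kN/m
FS = 465.4 / 209.1 = 2.225

FS = 2.23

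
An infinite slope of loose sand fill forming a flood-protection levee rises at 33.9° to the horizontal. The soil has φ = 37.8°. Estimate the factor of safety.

FS = 1.15

For a dry cohesionless infinite slope the factor of safety is FS = tanφ / tanβ.
FS = tan37.8° / tan33.9° = 0.7757 / 0.6720 = 1.154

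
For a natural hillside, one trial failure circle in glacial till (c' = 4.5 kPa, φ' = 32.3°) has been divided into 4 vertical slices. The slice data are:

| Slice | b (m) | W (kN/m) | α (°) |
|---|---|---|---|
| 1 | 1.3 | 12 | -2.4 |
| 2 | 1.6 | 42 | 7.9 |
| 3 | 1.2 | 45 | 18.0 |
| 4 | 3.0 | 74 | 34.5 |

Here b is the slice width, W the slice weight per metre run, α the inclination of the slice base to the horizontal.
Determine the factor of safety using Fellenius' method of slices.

FS = 2.20

Ordinary method of slices: FS = Σ[c'·Δl_i + (W_i cosα_i)·tanφ'] / Σ W_i sinα_i, with Δl_i = b_i / cosα_i.
Slice 1: Δl = 1.3/cos(-2.4°) = 1.301 m; N'_1 = 12·cos(-2.4°) = 12.0; c'Δl = 5.86; W sinα = -0.5
Slice 2: Δl = 1.6/cos7.9° = 1.615 m; N'_2 = 42·cos7.9° = 41.6; c'Δl = 7.27; W sinα = 5.8
Slice 3: Δl = 1.2/cos18.0° = 1.262 m; N'_3 = 45·cos18.0° = 42.8; c'Δl = 5.68; W sinα = 13.9
Slice 4: Δl = 3.0/cos34.5° = 3.640 m; N'_4 = 74·cos34.5° = 61.0; c'Δl = 16.38; W sinα = 41.9
Σc'Δl = 35.2 kN/m; ΣN' = 157.4 kN/m; ΣW sinα = 61.1 kN/m
Resisting = 35.2 + 157.4·tan32.3° = 35.2 + 99.5 = 134.7 kN/m
FS = 134.7 / 61.1 = 2.204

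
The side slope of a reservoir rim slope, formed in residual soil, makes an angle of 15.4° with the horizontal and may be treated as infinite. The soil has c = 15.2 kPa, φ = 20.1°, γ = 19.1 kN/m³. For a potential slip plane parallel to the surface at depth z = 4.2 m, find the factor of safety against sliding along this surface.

For an infinite slope with a slip plane parallel to the surface (no pore pressure): FS = [c + γz cos²β tanφ] / [γz sinβ cosβ].
γz = 19.1·4.2 = 80.22 kN/m²
Numerator = 15.2 + 80.22·cos²15.4°·tan20.1° = 15.2 + 80.22·0.9295·0.3659 = 42.486 kPa
Denominator = 80.22·sin15.4°·cos15.4° = 80.22·0.2656·0.9641 = 20.538 kPa
FS = 42.486 / 20.538 = 2.069

FS = 2.07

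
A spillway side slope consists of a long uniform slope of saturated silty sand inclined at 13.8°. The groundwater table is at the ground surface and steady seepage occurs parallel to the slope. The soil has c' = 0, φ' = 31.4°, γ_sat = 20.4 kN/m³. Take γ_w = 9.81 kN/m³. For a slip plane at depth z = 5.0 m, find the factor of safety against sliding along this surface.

FS = 1.29

With seepage parallel to the slope and the water table at the surface, the effective normal stress on the slip plane uses the buoyant unit weight γ' = γ_sat − γ_w while the driving shear stress uses γ_sat:
FS = [c' + γ' z cos²β tanφ'] / [γ_sat z sinβ cosβ]
(For c' = 0 this reduces to FS = (γ'/γ_sat)·tanφ'/tanβ.)
γ' = 20.4 − 9.81 = 10.59 kN/m³
Numerator = 0.0 + 10.59·5.0·cos²13.8°·tan31.4° = 0.0 + 10.59·5.0·0.9431·0.6104 = 30.482 kPa
Denominator = 20.4·5.0·sin13.8°·cos13.8° = 20.4·5.0·0.2385·0.9711 = 23.628 kPa
FS = 30.482 / 23.628 = 1.290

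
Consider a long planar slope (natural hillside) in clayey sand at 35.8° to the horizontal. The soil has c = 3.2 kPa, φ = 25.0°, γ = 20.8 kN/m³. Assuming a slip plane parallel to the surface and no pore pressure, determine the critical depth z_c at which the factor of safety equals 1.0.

Setting FS = 1.00 in FS = [c + γz cos²β tanφ] / [γz sinβ cosβ] and solving for z:
z = c / [γ cosβ (FS·sinβ − cosβ·tanφ)]
  = 3.2 / [20.8·cos35.8°·(1.00·sin35.8° − cos35.8°·tan25.0°)]
  = 3.2 / [20.8·0.8111·(1.00·0.5850 − 0.8111·0.4663)]
  = 3.2 / 3.4879 = 0.917 m

z_c = 0.92 m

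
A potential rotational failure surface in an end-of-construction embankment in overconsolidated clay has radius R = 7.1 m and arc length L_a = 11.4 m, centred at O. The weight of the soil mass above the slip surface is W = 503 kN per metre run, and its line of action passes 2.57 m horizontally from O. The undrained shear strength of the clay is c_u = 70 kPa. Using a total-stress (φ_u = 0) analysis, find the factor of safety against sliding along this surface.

Taking moments about the centre O, the resisting moment is provided by the undrained shear strength acting along the arc:
M_R = c_u·L_a·R = 70·11.40·7.1 = 5665.8 kN·m/m
M_D = W·d = 503·2.57 = 1292.7 kN·m/m
FS = M_R / M_D = 5665.8 / 1292.7 = 4.383

FS = 4.38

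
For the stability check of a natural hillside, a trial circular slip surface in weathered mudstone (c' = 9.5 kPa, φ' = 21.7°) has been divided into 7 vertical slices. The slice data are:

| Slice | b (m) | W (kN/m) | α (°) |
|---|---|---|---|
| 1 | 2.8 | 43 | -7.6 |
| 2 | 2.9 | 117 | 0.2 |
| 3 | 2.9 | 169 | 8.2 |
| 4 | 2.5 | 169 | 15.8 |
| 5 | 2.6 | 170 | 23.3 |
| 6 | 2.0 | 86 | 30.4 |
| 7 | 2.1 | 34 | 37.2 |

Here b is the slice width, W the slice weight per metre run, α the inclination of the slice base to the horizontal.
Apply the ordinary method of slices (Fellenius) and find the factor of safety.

Ordinary method of slices: FS = Σ[c'·Δl_i + (W_i cosα_i)·tanφ'] / Σ W_i sinα_i, with Δl_i = b_i / cosα_i.
Slice 1: Δl = 2.8/cos(-7.6°) = 2.825 m; N'_1 = 43·cos(-7.6°) = 42.6; c'Δl = 26.84; W sinα = -5.7
Slice 2: Δl = 2.9/cos0.2° = 2.900 m; N'_2 = 117·cos0.2° = 117.0; c'Δl = 27.55; W sinα = 0.4
Slice 3: Δl = 2.9/cos8.2° = 2.930 m; N'_3 = 169·cos8.2° = 167.3; c'Δl = 27.83; W sinα = 24.1
Slice 4: Δl = 2.5/cos15.8° = 2.598 m; N'_4 = 169·cos15.8° = 162.6; c'Δl = 24.68; W sinα = 46.0
Slice 5: Δl = 2.6/cos23.3° = 2.831 m; N'_5 = 170·cos23.3° = 156.1; c'Δl = 26.89; W sinα = 67.2
Slice 6: Δl = 2.0/cos30.4° = 2.319 m; N'_6 = 86·cos30.4° = 74.2; c'Δl = 22.03; W sinα = 43.5
Slice 7: Δl = 2.1/cos37.2° = 2.636 m; N'_7 = 34·cos37.2° = 27.1; c'Δl = 25.05; W sinα = 20.6
Σc'Δl = 180.9 kN/m; ΣN' = 746.9 kN/m; ΣW sinα = 196.2 kN/m
Resisting = 180.9 + 746.9·tan21.7° = 180.9 + 297.2 = 478.1 kN/m
FS = 478.1 / 196.2 = 2.437

FS = 2.44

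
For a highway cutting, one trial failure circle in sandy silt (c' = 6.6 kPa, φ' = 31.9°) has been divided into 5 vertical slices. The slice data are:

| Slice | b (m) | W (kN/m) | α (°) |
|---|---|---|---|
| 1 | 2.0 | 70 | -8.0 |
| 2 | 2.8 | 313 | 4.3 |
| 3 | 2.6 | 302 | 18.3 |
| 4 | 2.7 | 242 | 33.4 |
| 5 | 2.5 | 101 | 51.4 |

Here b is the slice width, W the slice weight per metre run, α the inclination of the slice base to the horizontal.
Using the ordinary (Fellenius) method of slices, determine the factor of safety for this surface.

Ordinary method of slices: FS = Σ[c'·Δl_i + (W_i cosα_i)·tanφ'] / Σ W_i sinα_i, with Δl_i = b_i / cosα_i.
Slice 1: Δl = 2.0/cos(-8.0°) = 2.020 m; N'_1 = 70·cos(-8.0°) = 69.3; c'Δl = 13.33; W sinα = -9.7
Slice 2: Δl = 2.8/cos4.3° = 2.808 m; N'_2 = 313·cos4.3° = 312.1; c'Δl = 18.53; W sinα = 23.5
Slice 3: Δl = 2.6/cos18.3° = 2.738 m; N'_3 = 302·cos18.3° = 286.7; c'Δl = 18.07; W sinα = 94.8
Slice 4: Δl = 2.7/cos33.4° = 3.234 m; N'_4 = 242·cos33.4° = 202.0; c'Δl = 21.35; W sinα = 133.2
Slice 5: Δl = 2.5/cos51.4° = 4.007 m; N'_5 = 101·cos51.4° = 63.0; c'Δl = 26.45; W sinα = 78.9
Σc'Δl = 97.7 kN/m; ΣN' = 933.2 kN/m; ΣW sinα = 320.7 kN/m
Resisting = 97.7 + 933.2·tan31.9° = 97.7 + 580.9 = 678.6 kN/m
FS = 678.6 / 320.7 = 2.116

FS = 2.12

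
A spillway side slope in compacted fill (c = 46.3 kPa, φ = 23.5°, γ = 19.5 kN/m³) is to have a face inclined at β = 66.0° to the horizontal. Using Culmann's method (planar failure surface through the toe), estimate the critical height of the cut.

H_c = 30.29 m

Culmann's analysis gives the critical failure plane at α_cr = (β + φ)/2 = (66.0 + 23.5)/2 = 44.8°, and the critical height
H_c = (4c/γ) · sinβ cosφ / [1 − cos(β − φ)]
    = (4·46.3/19.5) · sin66.0°·cos23.5° / [1 − cos(42.5°)]
    = 9.497 · 0.9135·0.9171 / [1 − 0.7373]
    = 9.497 · 0.8378 / 0.2627
    = 30.29 m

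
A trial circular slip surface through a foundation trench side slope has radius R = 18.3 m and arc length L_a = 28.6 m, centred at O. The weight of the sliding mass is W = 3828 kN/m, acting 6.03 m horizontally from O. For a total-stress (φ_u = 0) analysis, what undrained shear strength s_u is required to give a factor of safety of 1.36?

s_u = 60.0 kPa

FS = s_u·L_a·R / (W·d), so s_u = FS·W·d / (L_a·R).
s_u = 1.36·3828·6.03 / (28.60·18.3) = 31392.7 / 523.38 = 59.98 kPa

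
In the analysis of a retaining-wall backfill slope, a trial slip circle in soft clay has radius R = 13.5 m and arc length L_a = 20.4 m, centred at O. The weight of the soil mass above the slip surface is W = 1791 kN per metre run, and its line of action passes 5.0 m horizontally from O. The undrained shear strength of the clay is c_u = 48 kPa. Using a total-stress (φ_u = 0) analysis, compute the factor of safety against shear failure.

FS = 1.48

Taking moments about the centre O, the resisting moment is provided by the undrained shear strength acting along the arc:
M_R = c_u·L_a·R = 48·20.40·13.5 = 13219.2 kN·m/m
M_D = W·d = 1791·5.0 = 8955.0 kN·m/m
FS = M_R / M_D = 13219.2 / 8955.0 = 1.476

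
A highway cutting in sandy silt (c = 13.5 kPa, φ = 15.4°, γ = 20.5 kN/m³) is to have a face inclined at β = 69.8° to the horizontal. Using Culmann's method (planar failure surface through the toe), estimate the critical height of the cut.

Culmann's analysis gives the critical failure plane at α_cr = (β + φ)/2 = (69.8 + 15.4)/2 = 42.6°, and the critical height
H_c = (4c/γ) · sinβ cosφ / [1 − cos(β − φ)]
    = (4·13.5/20.5) · sin69.8°·cos15.4° / [1 − cos(54.4°)]
    = 2.634 · 0.9385·0.9641 / [1 − 0.5821]
    = 2.634 · 0.9048 / 0.4179
    = 5.70 m

H_c = 5.70 m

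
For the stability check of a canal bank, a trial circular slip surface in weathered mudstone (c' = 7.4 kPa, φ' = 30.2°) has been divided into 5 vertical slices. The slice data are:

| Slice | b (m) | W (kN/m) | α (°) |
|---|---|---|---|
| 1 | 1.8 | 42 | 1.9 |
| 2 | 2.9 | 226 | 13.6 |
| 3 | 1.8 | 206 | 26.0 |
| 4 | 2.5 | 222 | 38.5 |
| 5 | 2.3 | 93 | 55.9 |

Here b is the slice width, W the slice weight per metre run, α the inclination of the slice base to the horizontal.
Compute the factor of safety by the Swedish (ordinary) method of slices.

FS = 1.38

Ordinary method of slices: FS = Σ[c'·Δl_i + (W_i cosα_i)·tanφ'] / Σ W_i sinα_i, with Δl_i = b_i / cosα_i.
Slice 1: Δl = 1.8/cos1.9° = 1.801 m; N'_1 = 42·cos1.9° = 42.0; c'Δl = 13.33; W sinα = 1.4
Slice 2: Δl = 2.9/cos13.6° = 2.984 m; N'_2 = 226·cos13.6° = 219.7; c'Δl = 22.08; W sinα = 53.1
Slice 3: Δl = 1.8/cos26.0° = 2.003 m; N'_3 = 206·cos26.0° = 185.2; c'Δl = 14.82; W sinα = 90.3
Slice 4: Δl = 2.5/cos38.5° = 3.194 m; N'_4 = 222·cos38.5° = 173.7; c'Δl = 23.64; W sinα = 138.2
Slice 5: Δl = 2.3/cos55.9° = 4.102 m; N'_5 = 93·cos55.9° = 52.1; c'Δl = 30.36; W sinα = 77.0
Σc'Δl = 104.2 kN/m; ΣN' = 672.7 kN/m; ΣW sinα = 360.0 kN/m
Resisting = 104.2 + 672.7·tan30.2° = 104.2 + 391.5 = 495.7 kN/m
FS = 495.7 / 360.0 = 1.377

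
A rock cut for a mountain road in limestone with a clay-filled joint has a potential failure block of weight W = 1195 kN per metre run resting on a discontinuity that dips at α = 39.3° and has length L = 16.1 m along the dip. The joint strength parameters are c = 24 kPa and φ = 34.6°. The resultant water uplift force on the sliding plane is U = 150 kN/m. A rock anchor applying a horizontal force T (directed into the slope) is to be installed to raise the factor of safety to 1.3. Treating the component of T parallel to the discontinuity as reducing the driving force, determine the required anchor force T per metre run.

Resolving forces along and normal to the sliding plane, with the horizontal anchor force T adding T·sinα to the effective normal force and T·cosα acting up the plane against the driving force:
FS = [cL + (W cosα − U + T sinα) tanφ] / [W sinα − T cosα]
Without the anchor: N' = 774.7 kN/m, driving T_d = 756.9 kN/m, resisting R = 24·16.1 + 774.7·tan34.6° = 920.9 kN/m, FS = 1.22.
Setting FS = 1.3 and solving for T:
1.3·(756.9 − T cos39.3°) = 920.9 + T sin39.3°·tan34.6°
T·(sin39.3°·tan34.6° + 1.3·cos39.3°) = 1.3·756.9 − 920.9
T·(0.6334·0.6899 + 1.3·0.7738) = 984.0 − 920.9 = 63.1
T·1.4429 = 63.1
T = 43.7 kN/m

T = 44 kN/m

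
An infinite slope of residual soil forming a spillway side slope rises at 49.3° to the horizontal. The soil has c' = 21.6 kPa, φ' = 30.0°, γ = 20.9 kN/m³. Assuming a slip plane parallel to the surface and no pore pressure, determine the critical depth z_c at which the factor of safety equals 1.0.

z_c = 4.15 m

Setting FS = 1.00 in FS = [c' + γz cos²β tanφ'] / [γz sinβ cosβ] and solving for z:
z = c' / [γ cosβ (FS·sinβ − cosβ·tanφ')]
  = 21.6 / [20.9·cos49.3°·(1.00·sin49.3° − cos49.3°·tan30.0°)]
  = 21.6 / [20.9·0.6521·(1.00·0.7581 − 0.6521·0.5774)]
  = 21.6 / 5.2014 = 4.153 m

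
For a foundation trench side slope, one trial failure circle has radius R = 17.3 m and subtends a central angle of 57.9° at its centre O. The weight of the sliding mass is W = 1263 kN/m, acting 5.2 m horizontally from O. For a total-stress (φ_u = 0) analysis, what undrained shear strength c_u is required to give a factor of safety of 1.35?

c_u = 29.3 kPa

FS = c_u·L_a·R / (W·d), so c_u = FS·W·d / (L_a·R).
Arc length L_a = R·θ = 17.3·(57.9°·π/180) = 17.3·1.0105 = 17.48 m
c_u = 1.35·1263·5.2 / (17.48·17.3) = 8866.3 / 302.45 = 29.32 kPa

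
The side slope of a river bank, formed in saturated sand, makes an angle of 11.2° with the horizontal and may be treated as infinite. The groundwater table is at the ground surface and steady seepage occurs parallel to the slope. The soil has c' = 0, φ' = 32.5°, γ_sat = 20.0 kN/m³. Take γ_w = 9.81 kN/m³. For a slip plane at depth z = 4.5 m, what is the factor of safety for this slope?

FS = 1.64

With seepage parallel to the slope and the water table at the surface, the effective normal stress on the slip plane uses the buoyant unit weight γ' = γ_sat − γ_w while the driving shear stress uses γ_sat:
FS = [c' + γ' z cos²β tanφ'] / [γ_sat z sinβ cosβ]
(For c' = 0 this reduces to FS = (γ'/γ_sat)·tanφ'/tanβ.)
γ' = 20.0 − 9.81 = 10.19 kN/m³
Numerator = 0.0 + 10.19·4.5·cos²11.2°·tan32.5° = 0.0 + 10.19·4.5·0.9623·0.6371 = 28.111 kPa
Denominator = 20.0·4.5·sin11.2°·cos11.2° = 20.0·4.5·0.1942·0.9810 = 17.148 kPa
FS = 28.111 / 17.148 = 1.639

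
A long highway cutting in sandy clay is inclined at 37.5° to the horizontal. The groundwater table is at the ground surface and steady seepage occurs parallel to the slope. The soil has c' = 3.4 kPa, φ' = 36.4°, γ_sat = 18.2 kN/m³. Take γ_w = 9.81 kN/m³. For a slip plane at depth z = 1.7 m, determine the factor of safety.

FS = 0.67

With seepage parallel to the slope and the water table at the surface, the effective normal stress on the slip plane uses the buoyant unit weight γ' = γ_sat − γ_w while the driving shear stress uses γ_sat:
FS = [c' + γ' z cos²β tanφ'] / [γ_sat z sinβ cosβ]
γ' = 18.2 − 9.81 = 8.39 kN/m³
Numerator = 3.4 + 8.39·1.7·cos²37.5°·tan36.4° = 3.4 + 8.39·1.7·0.6294·0.7373 = 10.019 kPa
Denominator = 18.2·1.7·sin37.5°·cos37.5° = 18.2·1.7·0.6088·0.7934 = 14.943 kPa
FS = 10.019 / 14.943 = 0.670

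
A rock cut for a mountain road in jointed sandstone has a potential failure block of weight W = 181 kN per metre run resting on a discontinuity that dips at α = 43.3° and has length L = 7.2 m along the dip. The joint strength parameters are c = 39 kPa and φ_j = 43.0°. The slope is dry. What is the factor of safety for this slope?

FS = 3.25

Resolving the block weight along and normal to the plane and applying the Mohr–Coulomb strength on the joint:
N' = W cosα = 181·cos43.3° = 131.7 kN/m
Driving force T = W sinα = 181·sin43.3° = 124.1 kN/m
Resisting force R = c·L + N'·tanφ_j = 39·7.2 + 131.7·tan43.0° = 280.8 + 122.8 = 403.6 kN/m
FS = R / T = 403.6 / 124.1 = 3.252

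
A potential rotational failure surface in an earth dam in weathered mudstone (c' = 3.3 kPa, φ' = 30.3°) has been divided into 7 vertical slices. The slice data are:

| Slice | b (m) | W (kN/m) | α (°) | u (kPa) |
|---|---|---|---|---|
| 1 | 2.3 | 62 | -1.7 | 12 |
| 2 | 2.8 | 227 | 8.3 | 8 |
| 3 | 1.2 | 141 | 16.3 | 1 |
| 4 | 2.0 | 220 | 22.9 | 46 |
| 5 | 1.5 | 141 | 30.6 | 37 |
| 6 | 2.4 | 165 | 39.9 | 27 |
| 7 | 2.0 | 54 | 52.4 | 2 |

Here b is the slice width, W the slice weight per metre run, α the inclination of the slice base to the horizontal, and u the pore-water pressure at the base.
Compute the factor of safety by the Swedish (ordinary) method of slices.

Ordinary method of slices: FS = Σ[c'·Δl_i + (W_i cosα_i − u_i·Δl_i)·tanφ'] / Σ W_i sinα_i, with Δl_i = b_i / cosα_i.
Slice 1: Δl = 2.3/cos(-1.7°) = 2.301 m; N'_1 = 62·cos(-1.7°) − 12·2.301 = 34.4; c'Δl = 7.59; W sinα = -1.8
Slice 2: Δl = 2.8/cos8.3° = 2.830 m; N'_2 = 227·cos8.3° − 8·2.830 = 202.0; c'Δl = 9.34; W sinα = 32.8
Slice 3: Δl = 1.2/cos16.3° = 1.250 m; N'_3 = 141·cos16.3° − 1·1.250 = 134.1; c'Δl = 4.13; W sinα = 39.6
Slice 4: Δl = 2.0/cos22.9° = 2.171 m; N'_4 = 220·cos22.9° − 46·2.171 = 102.8; c'Δl = 7.16; W sinα = 85.6
Slice 5: Δl = 1.5/cos30.6° = 1.743 m; N'_5 = 141·cos30.6° − 37·1.743 = 56.9; c'Δl = 5.75; W sinα = 71.8
Slice 6: Δl = 2.4/cos39.9° = 3.128 m; N'_6 = 165·cos39.9° − 27·3.128 = 42.1; c'Δl = 10.32; W sinα = 105.8
Slice 7: Δl = 2.0/cos52.4° = 3.278 m; N'_7 = 54·cos52.4° − 2·3.278 = 26.4; c'Δl = 10.82; W sinα = 42.8
Σc'Δl = 55.1 kN/m; ΣN' = 598.6 kN/m; ΣW sinα = 376.5 kN/m
Resisting = 55.1 + 598.6·tan30.3° = 55.1 + 349.8 = 404.9 kN/m
FS = 404.9 / 376.5 = 1.075

FS = 1.08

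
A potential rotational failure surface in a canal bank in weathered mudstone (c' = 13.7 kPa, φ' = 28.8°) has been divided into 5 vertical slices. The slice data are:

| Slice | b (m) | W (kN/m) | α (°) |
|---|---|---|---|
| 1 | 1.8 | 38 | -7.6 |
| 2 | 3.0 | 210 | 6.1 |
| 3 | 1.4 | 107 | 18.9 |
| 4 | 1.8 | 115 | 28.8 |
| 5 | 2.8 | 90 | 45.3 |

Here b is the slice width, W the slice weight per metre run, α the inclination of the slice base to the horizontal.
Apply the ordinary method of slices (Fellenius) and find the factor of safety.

Ordinary method of slices: FS = Σ[c'·Δl_i + (W_i cosα_i)·tanφ'] / Σ W_i sinα_i, with Δl_i = b_i / cosα_i.
Slice 1: Δl = 1.8/cos(-7.6°) = 1.816 m; N'_1 = 38·cos(-7.6°) = 37.7; c'Δl = 24.88; W sinα = -5.0
Slice 2: Δl = 3.0/cos6.1° = 3.017 m; N'_2 = 210·cos6.1° = 208.8; c'Δl = 41.33; W sinα = 22.3
Slice 3: Δl = 1.4/cos18.9° = 1.480 m; N'_3 = 107·cos18.9° = 101.2; c'Δl = 20.27; W sinα = 34.7
Slice 4: Δl = 1.8/cos28.8° = 2.054 m; N'_4 = 115·cos28.8° = 100.8; c'Δl = 28.14; W sinα = 55.4
Slice 5: Δl = 2.8/cos45.3° = 3.981 m; N'_5 = 90·cos45.3° = 63.3; c'Δl = 54.54; W sinα = 64.0
Σc'Δl = 169.2 kN/m; ΣN' = 511.8 kN/m; ΣW sinα = 171.3 kN/m
Resisting = 169.2 + 511.8·tan28.8° = 169.2 + 281.4 = 450.5 kN/m
FS = 450.5 / 171.3 = 2.630

FS = 2.63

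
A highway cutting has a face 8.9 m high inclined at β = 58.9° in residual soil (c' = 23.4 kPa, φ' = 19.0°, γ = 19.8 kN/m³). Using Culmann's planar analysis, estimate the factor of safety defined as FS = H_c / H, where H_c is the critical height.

H_c = (4c'/γ) · sinβ cosφ' / [1 − cos(β − φ')]
    = (4·23.4/19.8) · sin58.9°·cos19.0° / [1 − cos39.9°]
    = 4.727 · 0.8096 / 0.2328 = 16.44 m
FS = H_c / H = 16.44 / 8.9 = 1.847

FS = 1.85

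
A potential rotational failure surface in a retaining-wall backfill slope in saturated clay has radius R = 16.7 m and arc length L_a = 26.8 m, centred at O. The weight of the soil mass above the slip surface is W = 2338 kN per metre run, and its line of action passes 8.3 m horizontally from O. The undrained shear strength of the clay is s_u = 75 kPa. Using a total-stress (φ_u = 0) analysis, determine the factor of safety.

Taking moments about the centre O, the resisting moment is provided by the undrained shear strength acting along the arc:
M_R = s_u·L_a·R = 75·26.80·16.7 = 33567.0 kN·m/m
M_D = W·d = 2338·8.3 = 19405.4 kN·m/m
FS = M_R / M_D = 33567.0 / 19405.4 = 1.730

FS = 1.73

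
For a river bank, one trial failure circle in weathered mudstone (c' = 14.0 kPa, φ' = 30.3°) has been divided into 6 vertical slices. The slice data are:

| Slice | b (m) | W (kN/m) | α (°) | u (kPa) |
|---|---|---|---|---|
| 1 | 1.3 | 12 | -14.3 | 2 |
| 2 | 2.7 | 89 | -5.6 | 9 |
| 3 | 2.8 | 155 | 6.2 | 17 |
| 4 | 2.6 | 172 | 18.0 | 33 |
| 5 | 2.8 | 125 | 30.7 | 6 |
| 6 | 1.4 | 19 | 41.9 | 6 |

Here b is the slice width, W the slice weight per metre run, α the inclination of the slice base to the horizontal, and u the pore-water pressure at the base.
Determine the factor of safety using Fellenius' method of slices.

Ordinary method of slices: FS = Σ[c'·Δl_i + (W_i cosα_i − u_i·Δl_i)·tanφ'] / Σ W_i sinα_i, with Δl_i = b_i / cosα_i.
Slice 1: Δl = 1.3/cos(-14.3°) = 1.342 m; N'_1 = 12·cos(-14.3°) − 2·1.342 = 8.9; c'Δl = 18.78; W sinα = -3.0
Slice 2: Δl = 2.7/cos(-5.6°) = 2.713 m; N'_2 = 89·cos(-5.6°) − 9·2.713 = 64.2; c'Δl = 37.98; W sinα = -8.7
Slice 3: Δl = 2.8/cos6.2° = 2.816 m; N'_3 = 155·cos6.2° − 17·2.816 = 106.2; c'Δl = 39.43; W sinα = 16.7
Slice 4: Δl = 2.6/cos18.0° = 2.734 m; N'_4 = 172·cos18.0° − 33·2.734 = 73.4; c'Δl = 38.27; W sinα = 53.2
Slice 5: Δl = 2.8/cos30.7° = 3.256 m; N'_5 = 125·cos30.7° − 6·3.256 = 87.9; c'Δl = 45.59; W sinα = 63.8
Slice 6: Δl = 1.4/cos41.9° = 1.881 m; N'_6 = 19·cos41.9° − 6·1.881 = 2.9; c'Δl = 26.33; W sinα = 12.7
Σc'Δl = 206.4 kN/m; ΣN' = 343.5 kN/m; ΣW sinα = 134.7 kN/m
Resisting = 206.4 + 343.5·tan30.3° = 206.4 + 200.7 = 407.1 kN/m
FS = 407.1 / 134.7 = 3.021

FS = 3.02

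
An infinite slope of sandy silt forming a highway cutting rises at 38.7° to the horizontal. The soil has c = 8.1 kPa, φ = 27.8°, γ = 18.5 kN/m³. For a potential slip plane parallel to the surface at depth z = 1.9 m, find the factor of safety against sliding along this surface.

FS = 1.13

For an infinite slope with a slip plane parallel to the surface (no pore pressure): FS = [c + γz cos²β tanφ] / [γz sinβ cosβ].
γz = 18.5·1.9 = 35.15 kN/m²
Numerator = 8.1 + 35.15·cos²38.7°·tan27.8° = 8.1 + 35.15·0.6091·0.5272 = 19.388 kPa
Denominator = 35.15·sin38.7°·cos38.7° = 35.15·0.6252·0.7804 = 17.152 kPa
FS = 19.388 / 17.152 = 1.130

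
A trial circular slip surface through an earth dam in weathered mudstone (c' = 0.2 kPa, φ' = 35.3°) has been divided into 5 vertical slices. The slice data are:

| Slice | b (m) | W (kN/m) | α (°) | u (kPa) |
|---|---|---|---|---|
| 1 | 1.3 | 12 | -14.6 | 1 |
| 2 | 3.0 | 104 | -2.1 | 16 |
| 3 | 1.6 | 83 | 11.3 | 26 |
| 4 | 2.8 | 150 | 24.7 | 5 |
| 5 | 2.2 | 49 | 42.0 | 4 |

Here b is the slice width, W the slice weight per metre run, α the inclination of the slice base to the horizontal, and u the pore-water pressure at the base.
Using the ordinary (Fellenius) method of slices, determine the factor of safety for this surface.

Ordinary method of slices: FS = Σ[c'·Δl_i + (W_i cosα_i − u_i·Δl_i)·tanφ'] / Σ W_i sinα_i, with Δl_i = b_i / cosα_i.
Slice 1: Δl = 1.3/cos(-14.6°) = 1.343 m; N'_1 = 12·cos(-14.6°) − 1·1.343 = 10.3; c'Δl = 0.27; W sinα = -3.0
Slice 2: Δl = 3.0/cos(-2.1°) = 3.002 m; N'_2 = 104·cos(-2.1°) − 16·3.002 = 55.9; c'Δl = 0.60; W sinα = -3.8
Slice 3: Δl = 1.6/cos11.3° = 1.632 m; N'_3 = 83·cos11.3° − 26·1.632 = 39.0; c'Δl = 0.33; W sinα = 16.3
Slice 4: Δl = 2.8/cos24.7° = 3.082 m; N'_4 = 150·cos24.7° − 5·3.082 = 120.9; c'Δl = 0.62; W sinα = 62.7
Slice 5: Δl = 2.2/cos42.0° = 2.960 m; N'_5 = 49·cos42.0° − 4·2.960 = 24.6; c'Δl = 0.59; W sinα = 32.8
Σc'Δl = 2.4 kN/m; ΣN' = 250.6 kN/m; ΣW sinα = 104.9 kN/m
Resisting = 2.4 + 250.6·tan35.3° = 2.4 + 177.4 = 179.8 kN/m
FS = 179.8 / 104.9 = 1.714

FS = 1.71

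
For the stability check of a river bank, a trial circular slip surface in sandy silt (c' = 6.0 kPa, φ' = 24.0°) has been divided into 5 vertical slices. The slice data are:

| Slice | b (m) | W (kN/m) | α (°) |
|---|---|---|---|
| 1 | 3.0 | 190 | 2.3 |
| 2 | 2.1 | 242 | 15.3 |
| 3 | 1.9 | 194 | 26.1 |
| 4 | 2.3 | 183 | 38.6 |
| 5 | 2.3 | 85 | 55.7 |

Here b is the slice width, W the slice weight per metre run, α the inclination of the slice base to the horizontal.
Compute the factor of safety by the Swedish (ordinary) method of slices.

FS = 1.28

Ordinary method of slices: FS = Σ[c'·Δl_i + (W_i cosα_i)·tanφ'] / Σ W_i sinα_i, with Δl_i = b_i / cosα_i.
Slice 1: Δl = 3.0/cos2.3° = 3.002 m; N'_1 = 190·cos2.3° = 189.8; c'Δl = 18.01; W sinα = 7.6
Slice 2: Δl = 2.1/cos15.3° = 2.177 m; N'_2 = 242·cos15.3° = 233.4; c'Δl = 13.06; W sinα = 63.9
Slice 3: Δl = 1.9/cos26.1° = 2.116 m; N'_3 = 194·cos26.1° = 174.2; c'Δl = 12.69; W sinα = 85.3
Slice 4: Δl = 2.3/cos38.6° = 2.943 m; N'_4 = 183·cos38.6° = 143.0; c'Δl = 17.66; W sinα = 114.2
Slice 5: Δl = 2.3/cos55.7° = 4.081 m; N'_5 = 85·cos55.7° = 47.9; c'Δl = 24.49; W sinα = 70.2
Σc'Δl = 85.9 kN/m; ΣN' = 788.4 kN/m; ΣW sinα = 341.2 kN/m
Resisting = 85.9 + 788.4·tan24.0° = 85.9 + 351.0 = 436.9 kN/m
FS = 436.9 / 341.2 = 1.281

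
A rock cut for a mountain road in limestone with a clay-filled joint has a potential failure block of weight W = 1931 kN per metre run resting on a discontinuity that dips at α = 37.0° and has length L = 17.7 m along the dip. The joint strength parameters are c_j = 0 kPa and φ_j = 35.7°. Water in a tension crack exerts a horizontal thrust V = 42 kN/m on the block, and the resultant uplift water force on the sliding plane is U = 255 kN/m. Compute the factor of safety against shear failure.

Resolving the block weight along and normal to the plane and applying the Mohr–Coulomb strength on the joint:
N' = W cosα − U − V sinα = 1931·cos37.0° − 255 − 42·sin37.0° = 1261.9 kN/m
Driving force T = W sinα + V cosα = 1931·sin37.0° + 42·cos37.0° = 1195.6 kN/m
Resisting force R = c_j·L + N'·tanφ_j = 0·17.7 + 1261.9·tan35.7° = 0.0 + 906.8 = 906.8 kN/m
FS = R / T = 906.8 / 1195.6 = 0.758

FS = 0.76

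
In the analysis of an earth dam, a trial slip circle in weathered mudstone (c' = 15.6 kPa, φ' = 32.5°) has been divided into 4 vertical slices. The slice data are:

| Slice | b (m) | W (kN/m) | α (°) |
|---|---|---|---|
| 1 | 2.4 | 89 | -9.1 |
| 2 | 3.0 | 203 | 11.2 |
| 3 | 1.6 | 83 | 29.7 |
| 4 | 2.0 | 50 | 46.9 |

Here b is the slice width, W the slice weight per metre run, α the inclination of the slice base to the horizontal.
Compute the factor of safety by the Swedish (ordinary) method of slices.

Ordinary method of slices: FS = Σ[c'·Δl_i + (W_i cosα_i)·tanφ'] / Σ W_i sinα_i, with Δl_i = b_i / cosα_i.
Slice 1: Δl = 2.4/cos(-9.1°) = 2.431 m; N'_1 = 89·cos(-9.1°) = 87.9; c'Δl = 37.92; W sinα = -14.1
Slice 2: Δl = 3.0/cos11.2° = 3.058 m; N'_2 = 203·cos11.2° = 199.1; c'Δl = 47.71; W sinα = 39.4
Slice 3: Δl = 1.6/cos29.7° = 1.842 m; N'_3 = 83·cos29.7° = 72.1; c'Δl = 28.73; W sinα = 41.1
Slice 4: Δl = 2.0/cos46.9° = 2.927 m; N'_4 = 50·cos46.9° = 34.2; c'Δl = 45.66; W sinα = 36.5
Σc'Δl = 160.0 kN/m; ΣN' = 393.3 kN/m; ΣW sinα = 103.0 kN/m
Resisting = 160.0 + 393.3·tan32.5° = 160.0 + 250.5 = 410.6 kN/m
FS = 410.6 / 103.0 = 3.987

FS = 3.99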